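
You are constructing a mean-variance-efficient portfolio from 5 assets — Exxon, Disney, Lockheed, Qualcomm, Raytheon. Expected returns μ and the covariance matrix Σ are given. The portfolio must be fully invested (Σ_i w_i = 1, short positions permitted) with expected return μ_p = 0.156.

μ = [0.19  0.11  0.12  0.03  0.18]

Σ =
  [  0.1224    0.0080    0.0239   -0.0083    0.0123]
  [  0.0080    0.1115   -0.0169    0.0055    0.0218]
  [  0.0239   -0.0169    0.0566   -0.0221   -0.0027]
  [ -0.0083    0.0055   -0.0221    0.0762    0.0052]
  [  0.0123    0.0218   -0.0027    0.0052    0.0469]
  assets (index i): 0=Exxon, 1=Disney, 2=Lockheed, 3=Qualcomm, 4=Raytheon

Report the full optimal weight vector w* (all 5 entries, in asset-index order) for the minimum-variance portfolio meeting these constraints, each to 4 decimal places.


0.1246  0.0499  0.2715  0.0364  0.5177

x=Σ⁻¹μ = [0.7434  0.6023  2.5104  0.9269  3.4048]
y=Σ⁻¹𝟙 = [1.8275  8.9663  28.0366  19.7076  16.1040]
a=μᵀx=1.149422  b=𝟙ᵀx=8.187855  c=𝟙ᵀy=74.642010  D=ac−b²=18.754198
λ₁=(c·0.156−b)/D = (74.642010·0.156−8.187855)/18.754198 = 0.184295
λ₂=(a−b·0.156)/D = (1.149422−8.187855·0.156)/18.754198 = -0.006819
w* = 0.184295·x + -0.006819·y:
  w_0 = 0.184295·0.7434 + -0.006819·1.8275 = 0.1246  (Exxon)
  w_1 = 0.184295·0.6023 + -0.006819·8.9663 = 0.0499  (Disney)
  w_2 = 0.184295·2.5104 + -0.006819·28.0366 = 0.2715  (Lockheed)
  w_3 = 0.184295·0.9269 + -0.006819·19.7076 = 0.0364  (Qualcomm)
  w_4 = 0.184295·3.4048 + -0.006819·16.1040 = 0.5177  (Raytheon)
Σw_i=1.0000  μᵀw=0.1560
σ²=wᵀΣw=λ₁·μ_p+λ₂ = 0.184295·0.156 + -0.006819 = 0.021931 ≈ 0.0219


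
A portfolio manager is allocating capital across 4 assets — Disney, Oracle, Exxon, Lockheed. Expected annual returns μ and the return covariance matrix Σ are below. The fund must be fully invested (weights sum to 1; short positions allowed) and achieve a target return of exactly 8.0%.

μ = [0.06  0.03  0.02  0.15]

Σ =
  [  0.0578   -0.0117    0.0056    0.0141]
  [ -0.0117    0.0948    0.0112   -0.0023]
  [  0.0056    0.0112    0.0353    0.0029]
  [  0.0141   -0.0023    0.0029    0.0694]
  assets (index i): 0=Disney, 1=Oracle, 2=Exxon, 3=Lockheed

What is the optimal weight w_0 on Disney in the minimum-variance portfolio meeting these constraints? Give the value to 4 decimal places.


u=Σ⁻¹μ = [0.6082  0.4212  0.1685  2.0447]
v=Σ⁻¹𝟙 = [14.5505  10.0147  21.9500  10.8677]
a=μᵀu=0.359208  b=𝟙ᵀu=3.242623  c=𝟙ᵀv=57.382918  D=ac−b²=10.097822
λ₁=(c·0.080−b)/D = (57.382918·0.080−3.242623)/10.097822 = 0.133495
λ₂=(a−b·0.080)/D = (0.359208−3.242623·0.080)/10.097822 = 0.009883
w* = 0.133495·u + 0.009883·v:
  w_0 = 0.133495·0.6082 + 0.009883·14.5505 = 0.2250  (Disney)
  w_1 = 0.133495·0.4212 + 0.009883·10.0147 = 0.1552  (Oracle)
  w_2 = 0.133495·0.1685 + 0.009883·21.9500 = 0.2394  (Exxon)
  w_3 = 0.133495·2.0447 + 0.009883·10.8677 = 0.3804  (Lockheed)
Σw_i=1.0000  μᵀw=0.0800
σ²=wᵀΣw=λ₁·μ_p+λ₂ = 0.133495·0.080 + 0.009883 = 0.020563 ≈ 0.0206

0.2250


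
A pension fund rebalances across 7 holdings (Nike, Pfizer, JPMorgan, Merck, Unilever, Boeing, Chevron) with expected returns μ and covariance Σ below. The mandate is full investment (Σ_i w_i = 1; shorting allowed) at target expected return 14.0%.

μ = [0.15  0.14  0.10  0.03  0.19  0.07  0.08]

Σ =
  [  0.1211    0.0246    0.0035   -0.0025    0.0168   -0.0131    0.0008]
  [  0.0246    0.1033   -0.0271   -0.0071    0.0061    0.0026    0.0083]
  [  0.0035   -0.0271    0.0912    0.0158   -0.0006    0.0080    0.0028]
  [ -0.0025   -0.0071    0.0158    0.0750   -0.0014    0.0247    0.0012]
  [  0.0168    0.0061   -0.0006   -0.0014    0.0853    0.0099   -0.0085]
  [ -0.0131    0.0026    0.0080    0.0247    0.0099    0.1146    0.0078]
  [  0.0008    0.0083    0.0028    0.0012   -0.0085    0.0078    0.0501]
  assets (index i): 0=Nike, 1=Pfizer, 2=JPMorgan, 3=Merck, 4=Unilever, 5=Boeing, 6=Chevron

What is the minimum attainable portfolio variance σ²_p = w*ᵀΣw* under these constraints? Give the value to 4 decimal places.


0.0205

u=Σ⁻¹μ = [0.6512  1.3109  1.3718  0.1984  2.1541  0.2207  1.6189]
v=Σ⁻¹𝟙 = [4.7931  9.8760  11.0206  10.8231  11.7781  3.6506  18.8022]
a=μᵀu=0.978560  b=𝟙ᵀu=7.525919  c=𝟙ᵀv=70.743713  D=ac−b²=12.587491
λ₁=(c·0.140−b)/D = (70.743713·0.140−7.525919)/12.587491 = 0.188934
λ₂=(a−b·0.140)/D = (0.978560−7.525919·0.140)/12.587491 = -0.005964
w* = 0.188934·u + -0.005964·v:
  w_0 = 0.188934·0.6512 + -0.005964·4.7931 = 0.0944  (Nike)
  w_1 = 0.188934·1.3109 + -0.005964·9.8760 = 0.1888  (Pfizer)
  w_2 = 0.188934·1.3718 + -0.005964·11.0206 = 0.1934  (JPMorgan)
  w_3 = 0.188934·0.1984 + -0.005964·10.8231 = -0.0271  (Merck)
  w_4 = 0.188934·2.1541 + -0.005964·11.7781 = 0.3367  (Unilever)
  w_5 = 0.188934·0.2207 + -0.005964·3.6506 = 0.0199  (Boeing)
  w_6 = 0.188934·1.6189 + -0.005964·18.8022 = 0.1937  (Chevron)
Σw_i=1.0000  μᵀw=0.1400
σ²=wᵀΣw=λ₁·μ_p+λ₂ = 0.188934·0.140 + -0.005964 = 0.020487 ≈ 0.0205


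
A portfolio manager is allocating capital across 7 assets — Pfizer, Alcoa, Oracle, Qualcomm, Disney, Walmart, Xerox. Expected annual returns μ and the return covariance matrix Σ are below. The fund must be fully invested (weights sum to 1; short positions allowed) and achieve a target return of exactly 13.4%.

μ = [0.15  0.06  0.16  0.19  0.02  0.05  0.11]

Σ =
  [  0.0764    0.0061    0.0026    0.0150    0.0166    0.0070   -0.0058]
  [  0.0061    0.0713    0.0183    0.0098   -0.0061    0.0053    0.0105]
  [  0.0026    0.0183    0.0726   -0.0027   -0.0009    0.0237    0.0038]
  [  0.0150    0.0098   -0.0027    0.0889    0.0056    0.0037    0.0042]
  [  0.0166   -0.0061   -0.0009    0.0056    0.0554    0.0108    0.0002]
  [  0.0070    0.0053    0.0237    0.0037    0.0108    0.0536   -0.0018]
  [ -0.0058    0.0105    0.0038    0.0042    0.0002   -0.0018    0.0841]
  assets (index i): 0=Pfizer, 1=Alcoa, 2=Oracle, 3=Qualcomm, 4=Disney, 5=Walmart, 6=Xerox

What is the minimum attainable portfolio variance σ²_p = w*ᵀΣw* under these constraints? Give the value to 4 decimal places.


0.0181

x=Σ⁻¹μ = [1.7228  -0.3588  2.3400  1.9294  -0.2933  -0.3230  1.2633]
y=Σ⁻¹𝟙 = [7.4252  9.2686  7.6742  7.3767  14.1642  10.3740  10.7187]
a=μᵀx=1.094827  b=𝟙ᵀx=6.280382  c=𝟙ᵀy=67.001562  D=ac−b²=33.911922
λ₁=(c·0.134−b)/D = (67.001562·0.134−6.280382)/33.911922 = 0.079554
λ₂=(a−b·0.134)/D = (1.094827−6.280382·0.134)/33.911922 = 0.007468
w* = 0.079554·x + 0.007468·y:
  w_0 = 0.079554·1.7228 + 0.007468·7.4252 = 0.1925  (Pfizer)
  w_1 = 0.079554·-0.3588 + 0.007468·9.2686 = 0.0407  (Alcoa)
  w_2 = 0.079554·2.3400 + 0.007468·7.6742 = 0.2435  (Oracle)
  w_3 = 0.079554·1.9294 + 0.007468·7.3767 = 0.2086  (Qualcomm)
  w_4 = 0.079554·-0.2933 + 0.007468·14.1642 = 0.0824  (Disney)
  w_5 = 0.079554·-0.3230 + 0.007468·10.3740 = 0.0518  (Walmart)
  w_6 = 0.079554·1.2633 + 0.007468·10.7187 = 0.1805  (Xerox)
Σw_i=1.0000  μᵀw=0.1340
σ²=wᵀΣw=λ₁·μ_p+λ₂ = 0.079554·0.134 + 0.007468 = 0.018128 ≈ 0.0181


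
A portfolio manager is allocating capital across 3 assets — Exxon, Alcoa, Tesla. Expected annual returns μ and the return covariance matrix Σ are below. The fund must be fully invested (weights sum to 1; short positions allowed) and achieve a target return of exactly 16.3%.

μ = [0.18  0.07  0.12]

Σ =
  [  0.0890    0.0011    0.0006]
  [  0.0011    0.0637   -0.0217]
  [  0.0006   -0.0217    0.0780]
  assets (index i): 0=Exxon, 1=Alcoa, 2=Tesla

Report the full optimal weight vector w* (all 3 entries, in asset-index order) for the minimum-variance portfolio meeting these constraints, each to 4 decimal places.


g=Σ⁻¹μ = [1.9873  1.7492  2.0098]
h=Σ⁻¹𝟙 = [10.8379  21.9287  18.8378]
a=μᵀg=0.721341  b=𝟙ᵀg=5.746376  c=𝟙ᵀh=51.604468  D=ac−b²=4.203571
λ₁=(c·0.163−b)/D = (51.604468·0.163−5.746376)/4.203571 = 0.634021
λ₂=(a−b·0.163)/D = (0.721341−5.746376·0.163)/4.203571 = -0.051223
w* = 0.634021·g + -0.051223·h:
  w_0 = 0.634021·1.9873 + -0.051223·10.8379 = 0.7048  (Exxon)
  w_1 = 0.634021·1.7492 + -0.051223·21.9287 = -0.0142  (Alcoa)
  w_2 = 0.634021·2.0098 + -0.051223·18.8378 = 0.3093  (Tesla)
Σw_i=1.0000  μᵀw=0.1630
σ²=wᵀΣw=λ₁·μ_p+λ₂ = 0.634021·0.163 + -0.051223 = 0.052123 ≈ 0.0521

0.7048  -0.0142  0.3093


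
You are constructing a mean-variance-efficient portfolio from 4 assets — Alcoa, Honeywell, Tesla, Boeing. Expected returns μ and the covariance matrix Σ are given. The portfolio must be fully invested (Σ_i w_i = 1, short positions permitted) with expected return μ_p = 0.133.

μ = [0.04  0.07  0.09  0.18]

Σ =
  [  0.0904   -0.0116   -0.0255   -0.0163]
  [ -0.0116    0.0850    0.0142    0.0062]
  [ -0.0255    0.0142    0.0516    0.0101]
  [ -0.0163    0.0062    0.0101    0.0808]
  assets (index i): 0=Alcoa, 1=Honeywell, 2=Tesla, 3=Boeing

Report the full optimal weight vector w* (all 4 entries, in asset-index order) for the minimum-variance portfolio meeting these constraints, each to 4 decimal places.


p=Σ⁻¹μ = [1.4441  0.5448  1.8687  2.2436]
q=Σ⁻¹𝟙 = [21.6463  9.6175  24.9071  12.8916]
a=μᵀp=0.667939  b=𝟙ᵀp=6.101215  c=𝟙ᵀq=69.062600  D=ac−b²=8.904768
λ₁=(c·0.133−b)/D = (69.062600·0.133−6.101215)/8.904768 = 0.346344
λ₂=(a−b·0.133)/D = (0.667939−6.101215·0.133)/8.904768 = -0.016118
w* = 0.346344·p + -0.016118·q:
  w_0 = 0.346344·1.4441 + -0.016118·21.6463 = 0.1513  (Alcoa)
  w_1 = 0.346344·0.5448 + -0.016118·9.6175 = 0.0337  (Honeywell)
  w_2 = 0.346344·1.8687 + -0.016118·24.9071 = 0.2458  (Tesla)
  w_3 = 0.346344·2.2436 + -0.016118·12.8916 = 0.5693  (Boeing)
Σw_i=1.0000  μᵀw=0.1330
σ²=wᵀΣw=λ₁·μ_p+λ₂ = 0.346344·0.133 + -0.016118 = 0.029946 ≈ 0.0299

0.1513  0.0337  0.2458  0.5693


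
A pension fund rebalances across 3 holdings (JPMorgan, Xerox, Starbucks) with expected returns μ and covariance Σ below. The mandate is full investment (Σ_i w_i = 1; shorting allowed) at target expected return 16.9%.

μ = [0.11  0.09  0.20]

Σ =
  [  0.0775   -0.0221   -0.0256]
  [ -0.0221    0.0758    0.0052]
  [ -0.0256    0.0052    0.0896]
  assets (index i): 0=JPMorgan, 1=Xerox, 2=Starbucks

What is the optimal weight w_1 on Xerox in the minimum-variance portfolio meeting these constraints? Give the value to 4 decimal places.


0.0196

g=Σ⁻¹μ = [2.9206  1.8358  2.9601]
h=Σ⁻¹𝟙 = [23.8999  19.0024  16.8865]
a=μᵀg=1.078505  b=𝟙ᵀg=7.716497  c=𝟙ᵀh=59.788757  D=ac−b²=4.938131
λ₁=(c·0.169−b)/D = (59.788757·0.169−7.716497)/4.938131 = 0.483544
λ₂=(a−b·0.169)/D = (1.078505−7.716497·0.169)/4.938131 = -0.045682
w* = 0.483544·g + -0.045682·h:
  w_0 = 0.483544·2.9206 + -0.045682·23.8999 = 0.3205  (JPMorgan)
  w_1 = 0.483544·1.8358 + -0.045682·19.0024 = 0.0196  (Xerox)
  w_2 = 0.483544·2.9601 + -0.045682·16.8865 = 0.6599  (Starbucks)
Σw_i=1.0000  μᵀw=0.1690
σ²=wᵀΣw=λ₁·μ_p+λ₂ = 0.483544·0.169 + -0.045682 = 0.036037 ≈ 0.0360


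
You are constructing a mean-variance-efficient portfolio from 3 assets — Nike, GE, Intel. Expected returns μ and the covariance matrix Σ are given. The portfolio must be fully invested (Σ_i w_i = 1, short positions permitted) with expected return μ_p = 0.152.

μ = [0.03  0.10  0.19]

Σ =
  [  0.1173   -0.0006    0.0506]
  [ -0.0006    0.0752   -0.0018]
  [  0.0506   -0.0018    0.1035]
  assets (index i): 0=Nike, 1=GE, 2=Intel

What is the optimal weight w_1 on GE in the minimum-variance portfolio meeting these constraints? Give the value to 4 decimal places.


u=Σ⁻¹μ = [-0.6836  1.3768  2.1939]
v=Σ⁻¹𝟙 = [5.4809  13.5144  7.2173]
a=μᵀu=0.534017  b=𝟙ᵀu=2.887151  c=𝟙ᵀv=26.212590  D=ac−b²=5.662316
λ₁=(c·0.152−b)/D = (26.212590·0.152−2.887151)/5.662316 = 0.193766
λ₂=(a−b·0.152)/D = (0.534017−2.887151·0.152)/5.662316 = 0.016808
w* = 0.193766·u + 0.016808·v:
  w_0 = 0.193766·-0.6836 + 0.016808·5.4809 = -0.0403  (Nike)
  w_1 = 0.193766·1.3768 + 0.016808·13.5144 = 0.4939  (GE)
  w_2 = 0.193766·2.1939 + 0.016808·7.2173 = 0.5464  (Intel)
Σw_i=1.0000  μᵀw=0.1520
σ²=wᵀΣw=λ₁·μ_p+λ₂ = 0.193766·0.152 + 0.016808 = 0.046260 ≈ 0.0463

0.4939


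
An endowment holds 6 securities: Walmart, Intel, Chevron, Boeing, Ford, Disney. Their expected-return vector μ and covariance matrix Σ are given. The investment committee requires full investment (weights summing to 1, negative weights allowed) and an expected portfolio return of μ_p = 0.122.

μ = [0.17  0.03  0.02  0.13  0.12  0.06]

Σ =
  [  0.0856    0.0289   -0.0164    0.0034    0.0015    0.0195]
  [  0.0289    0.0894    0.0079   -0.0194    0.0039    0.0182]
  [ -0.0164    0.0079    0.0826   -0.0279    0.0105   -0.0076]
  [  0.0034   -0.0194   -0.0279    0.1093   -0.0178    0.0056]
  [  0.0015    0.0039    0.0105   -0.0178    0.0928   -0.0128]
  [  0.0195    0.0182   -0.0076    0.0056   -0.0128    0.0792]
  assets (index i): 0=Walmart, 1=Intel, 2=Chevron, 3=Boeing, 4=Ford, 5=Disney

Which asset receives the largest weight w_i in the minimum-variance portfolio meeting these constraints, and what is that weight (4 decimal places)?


Walmart (0.3256)

p=Σ⁻¹μ = [2.0648  -0.2632  1.0641  1.5707  1.5272  0.5475]
q=Σ⁻¹𝟙 = [9.2480  7.2518  18.1569  16.3122  12.9639  11.3670]
a=μᵀp=0.784713  b=𝟙ᵀp=6.511130  c=𝟙ᵀq=75.299751  D=ac−b²=16.693851
λ₁=(c·0.122−b)/D = (75.299751·0.122−6.511130)/16.693851 = 0.160265
λ₂=(a−b·0.122)/D = (0.784713−6.511130·0.122)/16.693851 = -0.000578
w* = 0.160265·p + -0.000578·q:
  w_0 = 0.160265·2.0648 + -0.000578·9.2480 = 0.3256  (Walmart)
  w_1 = 0.160265·-0.2632 + -0.000578·7.2518 = -0.0464  (Intel)
  w_2 = 0.160265·1.0641 + -0.000578·18.1569 = 0.1600  (Chevron)
  w_3 = 0.160265·1.5707 + -0.000578·16.3122 = 0.2423  (Boeing)
  w_4 = 0.160265·1.5272 + -0.000578·12.9639 = 0.2373  (Ford)
  w_5 = 0.160265·0.5475 + -0.000578·11.3670 = 0.0812  (Disney)
Σw_i=1.0000  μᵀw=0.1220
σ²=wᵀΣw=λ₁·μ_p+λ₂ = 0.160265·0.122 + -0.000578 = 0.018975 ≈ 0.0190


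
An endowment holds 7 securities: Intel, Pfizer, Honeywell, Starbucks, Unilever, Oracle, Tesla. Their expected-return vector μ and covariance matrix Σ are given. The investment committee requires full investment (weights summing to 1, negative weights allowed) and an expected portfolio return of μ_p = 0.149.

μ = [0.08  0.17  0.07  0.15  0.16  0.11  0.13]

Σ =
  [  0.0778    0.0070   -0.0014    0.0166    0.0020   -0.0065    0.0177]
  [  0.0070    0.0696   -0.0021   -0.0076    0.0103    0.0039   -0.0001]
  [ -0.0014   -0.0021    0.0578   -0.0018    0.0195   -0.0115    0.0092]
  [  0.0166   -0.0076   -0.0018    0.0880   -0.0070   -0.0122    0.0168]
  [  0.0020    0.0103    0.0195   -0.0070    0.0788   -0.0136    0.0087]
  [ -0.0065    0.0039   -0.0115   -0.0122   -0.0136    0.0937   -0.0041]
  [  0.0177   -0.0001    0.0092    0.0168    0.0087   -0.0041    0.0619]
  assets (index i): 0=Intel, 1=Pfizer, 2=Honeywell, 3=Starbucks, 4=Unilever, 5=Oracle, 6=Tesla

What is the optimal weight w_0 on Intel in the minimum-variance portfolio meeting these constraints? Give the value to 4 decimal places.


p=Σ⁻¹μ = [0.2292  2.2959  0.9011  2.0442  1.8594  1.7938  1.2071]
q=Σ⁻¹𝟙 = [8.6796  13.0891  17.1911  12.8148  9.6292  16.2288  7.3828]
a=μᵀp=1.430093  b=𝟙ᵀp=10.330717  c=𝟙ᵀq=85.015371  D=ac−b²=14.856185
λ₁=(c·0.149−b)/D = (85.015371·0.149−10.330717)/14.856185 = 0.157279
λ₂=(a−b·0.149)/D = (1.430093−10.330717·0.149)/14.856185 = -0.007349
w* = 0.157279·p + -0.007349·q:
  w_0 = 0.157279·0.2292 + -0.007349·8.6796 = -0.0277  (Intel)
  w_1 = 0.157279·2.2959 + -0.007349·13.0891 = 0.2649  (Pfizer)
  w_2 = 0.157279·0.9011 + -0.007349·17.1911 = 0.0154  (Honeywell)
  w_3 = 0.157279·2.0442 + -0.007349·12.8148 = 0.2273  (Starbucks)
  w_4 = 0.157279·1.8594 + -0.007349·9.6292 = 0.2217  (Unilever)
  w_5 = 0.157279·1.7938 + -0.007349·16.2288 = 0.1629  (Oracle)
  w_6 = 0.157279·1.2071 + -0.007349·7.3828 = 0.1356  (Tesla)
Σw_i=1.0000  μᵀw=0.1490
σ²=wᵀΣw=λ₁·μ_p+λ₂ = 0.157279·0.149 + -0.007349 = 0.016085 ≈ 0.0161

-0.0277


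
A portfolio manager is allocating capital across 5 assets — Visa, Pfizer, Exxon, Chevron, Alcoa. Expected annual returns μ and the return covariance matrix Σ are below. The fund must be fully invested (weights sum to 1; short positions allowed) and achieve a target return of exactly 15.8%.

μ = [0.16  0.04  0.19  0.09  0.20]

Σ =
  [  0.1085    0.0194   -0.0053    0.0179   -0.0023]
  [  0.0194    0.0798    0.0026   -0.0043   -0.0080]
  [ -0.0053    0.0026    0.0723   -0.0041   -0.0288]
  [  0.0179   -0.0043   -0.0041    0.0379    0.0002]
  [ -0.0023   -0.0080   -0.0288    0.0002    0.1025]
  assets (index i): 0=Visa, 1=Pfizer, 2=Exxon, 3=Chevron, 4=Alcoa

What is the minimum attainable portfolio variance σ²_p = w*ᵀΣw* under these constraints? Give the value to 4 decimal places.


0.0136

g=Σ⁻¹μ = [1.2817  0.4948  4.0921  2.2515  3.1640]
h=Σ⁻¹𝟙 = [3.3693  14.2532  21.9918  28.7000  17.0673]
a=μᵀg=1.837799  b=𝟙ᵀg=11.284123  c=𝟙ᵀh=85.381646  D=ac−b²=29.582899
λ₁=(c·0.158−b)/D = (85.381646·0.158−11.284123)/29.582899 = 0.074576
λ₂=(a−b·0.158)/D = (1.837799−11.284123·0.158)/29.582899 = 0.001856
w* = 0.074576·g + 0.001856·h:
  w_0 = 0.074576·1.2817 + 0.001856·3.3693 = 0.1018  (Visa)
  w_1 = 0.074576·0.4948 + 0.001856·14.2532 = 0.0634  (Pfizer)
  w_2 = 0.074576·4.0921 + 0.001856·21.9918 = 0.3460  (Exxon)
  w_3 = 0.074576·2.2515 + 0.001856·28.7000 = 0.2212  (Chevron)
  w_4 = 0.074576·3.1640 + 0.001856·17.0673 = 0.2676  (Alcoa)
Σw_i=1.0000  μᵀw=0.1580
σ²=wᵀΣw=λ₁·μ_p+λ₂ = 0.074576·0.158 + 0.001856 = 0.013639 ≈ 0.0136


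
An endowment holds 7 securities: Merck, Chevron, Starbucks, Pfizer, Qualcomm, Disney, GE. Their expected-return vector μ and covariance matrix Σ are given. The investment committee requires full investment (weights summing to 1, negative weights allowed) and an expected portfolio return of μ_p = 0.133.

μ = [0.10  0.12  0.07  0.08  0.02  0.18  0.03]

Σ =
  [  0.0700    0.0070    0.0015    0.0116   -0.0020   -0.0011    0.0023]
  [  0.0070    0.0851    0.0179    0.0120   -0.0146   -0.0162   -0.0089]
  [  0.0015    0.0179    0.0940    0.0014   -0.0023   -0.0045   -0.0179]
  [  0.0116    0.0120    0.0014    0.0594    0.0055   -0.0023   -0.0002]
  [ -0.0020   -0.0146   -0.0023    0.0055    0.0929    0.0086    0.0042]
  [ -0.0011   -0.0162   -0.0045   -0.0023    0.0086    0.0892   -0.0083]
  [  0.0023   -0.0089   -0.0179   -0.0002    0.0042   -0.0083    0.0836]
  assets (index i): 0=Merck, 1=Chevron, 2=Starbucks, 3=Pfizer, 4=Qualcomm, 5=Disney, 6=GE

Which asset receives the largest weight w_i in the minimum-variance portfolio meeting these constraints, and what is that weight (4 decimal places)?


x=Σ⁻¹μ = [1.1220  1.6443  0.6919  0.8588  0.1972  2.4509  0.8867]
y=Σ⁻¹𝟙 = [10.8083  13.1682  11.9374  11.4510  10.5285  15.1651  16.6263]
a=μᵀx=0.898368  b=𝟙ᵀx=7.851784  c=𝟙ᵀy=89.684777  D=ac−b²=18.919464
λ₁=(c·0.133−b)/D = (89.684777·0.133−7.851784)/18.919464 = 0.215455
λ₂=(a−b·0.133)/D = (0.898368−7.851784·0.133)/18.919464 = -0.007713
w* = 0.215455·x + -0.007713·y:
  w_0 = 0.215455·1.1220 + -0.007713·10.8083 = 0.1584  (Merck)
  w_1 = 0.215455·1.6443 + -0.007713·13.1682 = 0.2527  (Chevron)
  w_2 = 0.215455·0.6919 + -0.007713·11.9374 = 0.0570  (Starbucks)
  w_3 = 0.215455·0.8588 + -0.007713·11.4510 = 0.0967  (Pfizer)
  w_4 = 0.215455·0.1972 + -0.007713·10.5285 = -0.0387  (Qualcomm)
  w_5 = 0.215455·2.4509 + -0.007713·15.1651 = 0.4111  (Disney)
  w_6 = 0.215455·0.8867 + -0.007713·16.6263 = 0.0628  (GE)
Σw_i=1.0000  μᵀw=0.1330
σ²=wᵀΣw=λ₁·μ_p+λ₂ = 0.215455·0.133 + -0.007713 = 0.020943 ≈ 0.0209

Disney (0.4111)


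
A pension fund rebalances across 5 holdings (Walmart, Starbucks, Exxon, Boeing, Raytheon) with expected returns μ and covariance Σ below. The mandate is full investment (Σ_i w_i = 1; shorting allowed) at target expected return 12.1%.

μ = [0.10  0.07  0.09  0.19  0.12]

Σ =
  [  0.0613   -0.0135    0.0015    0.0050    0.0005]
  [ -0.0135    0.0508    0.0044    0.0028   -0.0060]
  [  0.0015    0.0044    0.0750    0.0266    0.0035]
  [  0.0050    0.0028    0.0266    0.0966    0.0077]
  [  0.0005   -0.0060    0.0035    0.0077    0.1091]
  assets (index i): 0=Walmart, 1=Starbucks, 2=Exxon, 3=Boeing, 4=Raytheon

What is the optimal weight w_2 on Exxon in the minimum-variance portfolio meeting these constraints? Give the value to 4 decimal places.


0.0416

g=Σ⁻¹μ = [1.8951  1.8815  0.4307  1.6106  1.0672]
h=Σ⁻¹𝟙 = [21.1761  25.3934  9.1075  5.2305  9.8040]
a=μᵀg=0.794054  b=𝟙ᵀg=6.885101  c=𝟙ᵀh=70.711488  D=ac−b²=8.744110
λ₁=(c·0.121−b)/D = (70.711488·0.121−6.885101)/8.744110 = 0.191099
λ₂=(a−b·0.121)/D = (0.794054−6.885101·0.121)/8.744110 = -0.004465
w* = 0.191099·g + -0.004465·h:
  w_0 = 0.191099·1.8951 + -0.004465·21.1761 = 0.2676  (Walmart)
  w_1 = 0.191099·1.8815 + -0.004465·25.3934 = 0.2462  (Starbucks)
  w_2 = 0.191099·0.4307 + -0.004465·9.1075 = 0.0416  (Exxon)
  w_3 = 0.191099·1.6106 + -0.004465·5.2305 = 0.2844  (Boeing)
  w_4 = 0.191099·1.0672 + -0.004465·9.8040 = 0.1602  (Raytheon)
Σw_i=1.0000  μᵀw=0.1210
σ²=wᵀΣw=λ₁·μ_p+λ₂ = 0.191099·0.121 + -0.004465 = 0.018658 ≈ 0.0187


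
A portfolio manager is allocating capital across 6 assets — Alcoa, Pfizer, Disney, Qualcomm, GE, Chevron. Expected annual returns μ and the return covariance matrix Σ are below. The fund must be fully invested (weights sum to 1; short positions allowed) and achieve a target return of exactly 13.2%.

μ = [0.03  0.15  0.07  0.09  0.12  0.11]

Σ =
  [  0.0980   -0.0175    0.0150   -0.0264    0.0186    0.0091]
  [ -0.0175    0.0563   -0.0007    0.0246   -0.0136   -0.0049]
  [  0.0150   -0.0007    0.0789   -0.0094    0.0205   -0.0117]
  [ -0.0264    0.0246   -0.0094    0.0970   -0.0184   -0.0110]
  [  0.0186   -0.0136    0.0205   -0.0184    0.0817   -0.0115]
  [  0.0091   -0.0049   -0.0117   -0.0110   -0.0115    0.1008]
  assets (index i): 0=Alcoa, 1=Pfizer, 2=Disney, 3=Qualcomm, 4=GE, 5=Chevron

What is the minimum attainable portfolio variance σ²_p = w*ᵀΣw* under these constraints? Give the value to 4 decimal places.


0.0182

p=Σ⁻¹μ = [0.4487  3.0699  0.6185  0.9244  2.1585  1.6189]
q=Σ⁻¹𝟙 = [11.7347  20.4676  10.3747  13.8885  15.5196  14.3466]
a=μᵀp=1.037534  b=𝟙ᵀp=8.838852  c=𝟙ᵀq=86.331711  D=ac−b²=11.446771
λ₁=(c·0.132−b)/D = (86.331711·0.132−8.838852)/11.446771 = 0.223376
λ₂=(a−b·0.132)/D = (1.037534−8.838852·0.132)/11.446771 = -0.011287
w* = 0.223376·p + -0.011287·q:
  w_0 = 0.223376·0.4487 + -0.011287·11.7347 = -0.0322  (Alcoa)
  w_1 = 0.223376·3.0699 + -0.011287·20.4676 = 0.4547  (Pfizer)
  w_2 = 0.223376·0.6185 + -0.011287·10.3747 = 0.0211  (Disney)
  w_3 = 0.223376·0.9244 + -0.011287·13.8885 = 0.0497  (Qualcomm)
  w_4 = 0.223376·2.1585 + -0.011287·15.5196 = 0.3070  (GE)
  w_5 = 0.223376·1.6189 + -0.011287·14.3466 = 0.1997  (Chevron)
Σw_i=1.0000  μᵀw=0.1320
σ²=wᵀΣw=λ₁·μ_p+λ₂ = 0.223376·0.132 + -0.011287 = 0.018199 ≈ 0.0182


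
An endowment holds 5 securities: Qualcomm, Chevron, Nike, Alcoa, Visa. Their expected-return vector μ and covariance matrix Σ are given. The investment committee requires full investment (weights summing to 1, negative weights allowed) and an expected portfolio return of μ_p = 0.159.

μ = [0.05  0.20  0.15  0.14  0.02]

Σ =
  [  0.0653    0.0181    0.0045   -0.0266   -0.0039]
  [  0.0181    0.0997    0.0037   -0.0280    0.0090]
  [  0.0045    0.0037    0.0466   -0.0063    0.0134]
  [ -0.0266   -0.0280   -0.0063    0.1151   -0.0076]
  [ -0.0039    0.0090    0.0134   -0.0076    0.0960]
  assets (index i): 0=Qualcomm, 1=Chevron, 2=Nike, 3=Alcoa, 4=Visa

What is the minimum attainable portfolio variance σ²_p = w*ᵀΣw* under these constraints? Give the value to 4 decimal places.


0.0194

u=Σ⁻¹μ = [0.7277  2.3726  3.3283  2.1253  -0.2809]
v=Σ⁻¹𝟙 = [18.7699  9.9078  18.5747  17.0475  9.0072]
a=μᵀu=1.302083  b=𝟙ᵀu=8.273051  c=𝟙ᵀv=73.307135  D=ac−b²=27.008601
λ₁=(c·0.159−b)/D = (73.307135·0.159−8.273051)/27.008601 = 0.125248
λ₂=(a−b·0.159)/D = (1.302083−8.273051·0.159)/27.008601 = -0.000494
w* = 0.125248·u + -0.000494·v:
  w_0 = 0.125248·0.7277 + -0.000494·18.7699 = 0.0819  (Qualcomm)
  w_1 = 0.125248·2.3726 + -0.000494·9.9078 = 0.2923  (Chevron)
  w_2 = 0.125248·3.3283 + -0.000494·18.5747 = 0.4077  (Nike)
  w_3 = 0.125248·2.1253 + -0.000494·17.0475 = 0.2578  (Alcoa)
  w_4 = 0.125248·-0.2809 + -0.000494·9.0072 = -0.0396  (Visa)
Σw_i=1.0000  μᵀw=0.1590
σ²=wᵀΣw=λ₁·μ_p+λ₂ = 0.125248·0.159 + -0.000494 = 0.019421 ≈ 0.0194


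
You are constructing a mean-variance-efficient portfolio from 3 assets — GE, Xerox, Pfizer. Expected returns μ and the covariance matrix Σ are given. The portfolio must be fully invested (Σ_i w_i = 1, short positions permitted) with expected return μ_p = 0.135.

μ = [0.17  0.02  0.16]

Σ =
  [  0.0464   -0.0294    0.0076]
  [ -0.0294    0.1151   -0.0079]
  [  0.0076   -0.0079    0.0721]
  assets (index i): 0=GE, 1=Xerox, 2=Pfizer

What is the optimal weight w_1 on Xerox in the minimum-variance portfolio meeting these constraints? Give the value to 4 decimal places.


0.2173

x=Σ⁻¹μ = [4.2263  1.3854  1.9255]
y=Σ⁻¹𝟙 = [30.4790  17.3352  12.5563]
a=μᵀx=1.054245  b=𝟙ᵀx=7.537139  c=𝟙ᵀy=60.370451  D=ac−b²=6.836758
λ₁=(c·0.135−b)/D = (60.370451·0.135−7.537139)/6.836758 = 0.089644
λ₂=(a−b·0.135)/D = (1.054245−7.537139·0.135)/6.836758 = 0.005373
w* = 0.089644·x + 0.005373·y:
  w_0 = 0.089644·4.2263 + 0.005373·30.4790 = 0.5426  (GE)
  w_1 = 0.089644·1.3854 + 0.005373·17.3352 = 0.2173  (Xerox)
  w_2 = 0.089644·1.9255 + 0.005373·12.5563 = 0.2401  (Pfizer)
Σw_i=1.0000  μᵀw=0.1350
σ²=wᵀΣw=λ₁·μ_p+λ₂ = 0.089644·0.135 + 0.005373 = 0.017474 ≈ 0.0175


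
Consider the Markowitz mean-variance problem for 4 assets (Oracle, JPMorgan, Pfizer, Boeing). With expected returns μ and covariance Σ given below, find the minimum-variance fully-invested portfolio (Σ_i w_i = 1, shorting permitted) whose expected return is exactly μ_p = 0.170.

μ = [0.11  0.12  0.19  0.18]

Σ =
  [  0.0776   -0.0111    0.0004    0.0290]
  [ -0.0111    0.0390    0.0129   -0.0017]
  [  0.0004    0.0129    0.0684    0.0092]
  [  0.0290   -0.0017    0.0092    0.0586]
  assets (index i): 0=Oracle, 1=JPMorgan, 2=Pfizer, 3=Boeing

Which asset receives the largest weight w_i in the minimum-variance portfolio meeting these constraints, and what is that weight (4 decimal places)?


g=Σ⁻¹μ = [0.9120  2.8059  1.9204  2.4002]
h=Σ⁻¹𝟙 = [12.9101  27.0927  8.0634  10.1959]
a=μᵀg=1.233951  b=𝟙ᵀg=8.038554  c=𝟙ᵀh=58.262165  D=ac−b²=7.274310
λ₁=(c·0.170−b)/D = (58.262165·0.170−8.038554)/7.274310 = 0.256521
λ₂=(a−b·0.170)/D = (1.233951−8.038554·0.170)/7.274310 = -0.018229
w* = 0.256521·g + -0.018229·h:
  w_0 = 0.256521·0.9120 + -0.018229·12.9101 = -0.0014  (Oracle)
  w_1 = 0.256521·2.8059 + -0.018229·27.0927 = 0.2259  (JPMorgan)
  w_2 = 0.256521·1.9204 + -0.018229·8.0634 = 0.3456  (Pfizer)
  w_3 = 0.256521·2.4002 + -0.018229·10.1959 = 0.4299  (Boeing)
Σw_i=1.0000  μᵀw=0.1700
σ²=wᵀΣw=λ₁·μ_p+λ₂ = 0.256521·0.170 + -0.018229 = 0.025380 ≈ 0.0254

Boeing (0.4299)


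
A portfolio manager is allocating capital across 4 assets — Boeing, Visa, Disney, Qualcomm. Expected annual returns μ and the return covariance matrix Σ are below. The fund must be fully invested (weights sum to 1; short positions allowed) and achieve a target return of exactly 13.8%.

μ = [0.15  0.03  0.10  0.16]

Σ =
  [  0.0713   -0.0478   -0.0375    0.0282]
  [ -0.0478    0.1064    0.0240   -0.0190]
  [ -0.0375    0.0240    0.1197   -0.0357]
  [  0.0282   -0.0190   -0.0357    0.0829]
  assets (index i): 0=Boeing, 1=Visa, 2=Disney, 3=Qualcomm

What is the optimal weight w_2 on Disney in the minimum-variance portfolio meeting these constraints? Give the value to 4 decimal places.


p=Σ⁻¹μ = [3.6699  1.7929  2.2391  2.0568]
q=Σ⁻¹𝟙 = [33.5057  22.7652  18.4049  13.8086]
a=μᵀp=1.157270  b=𝟙ᵀp=9.758683  c=𝟙ᵀq=88.484459  D=ac−b²=7.168546
λ₁=(c·0.138−b)/D = (88.484459·0.138−9.758683)/7.168546 = 0.342074
λ₂=(a−b·0.138)/D = (1.157270−9.758683·0.138)/7.168546 = -0.026425
w* = 0.342074·p + -0.026425·q:
  w_0 = 0.342074·3.6699 + -0.026425·33.5057 = 0.3700  (Boeing)
  w_1 = 0.342074·1.7929 + -0.026425·22.7652 = 0.0117  (Visa)
  w_2 = 0.342074·2.2391 + -0.026425·18.4049 = 0.2796  (Disney)
  w_3 = 0.342074·2.0568 + -0.026425·13.8086 = 0.3387  (Qualcomm)
Σw_i=1.0000  μᵀw=0.1380
σ²=wᵀΣw=λ₁·μ_p+λ₂ = 0.342074·0.138 + -0.026425 = 0.020781 ≈ 0.0208

0.2796


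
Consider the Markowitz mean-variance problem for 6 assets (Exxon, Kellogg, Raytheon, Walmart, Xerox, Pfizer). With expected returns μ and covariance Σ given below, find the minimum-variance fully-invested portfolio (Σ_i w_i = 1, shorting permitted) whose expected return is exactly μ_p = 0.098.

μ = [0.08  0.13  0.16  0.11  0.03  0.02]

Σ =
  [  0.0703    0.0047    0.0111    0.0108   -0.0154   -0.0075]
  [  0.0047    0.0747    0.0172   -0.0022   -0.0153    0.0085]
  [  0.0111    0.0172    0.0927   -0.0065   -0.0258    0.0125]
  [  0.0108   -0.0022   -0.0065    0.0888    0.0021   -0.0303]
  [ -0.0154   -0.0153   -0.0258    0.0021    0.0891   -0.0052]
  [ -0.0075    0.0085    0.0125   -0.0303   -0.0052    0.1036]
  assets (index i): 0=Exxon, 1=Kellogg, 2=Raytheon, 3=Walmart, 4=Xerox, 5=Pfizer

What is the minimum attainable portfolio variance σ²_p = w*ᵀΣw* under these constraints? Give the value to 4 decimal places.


0.0131

p=Σ⁻¹μ = [0.8602  1.5388  1.7279  1.4036  1.2398  0.3933]
q=Σ⁻¹𝟙 = [15.1010  12.7610  11.3023  14.7560  19.7458  13.6418]
a=μᵀp=0.744791  b=𝟙ᵀp=7.163737  c=𝟙ᵀq=87.307834  D=ac−b²=13.706990
λ₁=(c·0.098−b)/D = (87.307834·0.098−7.163737)/13.706990 = 0.101585
λ₂=(a−b·0.098)/D = (0.744791−7.163737·0.098)/13.706990 = 0.003118
w* = 0.101585·p + 0.003118·q:
  w_0 = 0.101585·0.8602 + 0.003118·15.1010 = 0.1345  (Exxon)
  w_1 = 0.101585·1.5388 + 0.003118·12.7610 = 0.1961  (Kellogg)
  w_2 = 0.101585·1.7279 + 0.003118·11.3023 = 0.2108  (Raytheon)
  w_3 = 0.101585·1.4036 + 0.003118·14.7560 = 0.1886  (Walmart)
  w_4 = 0.101585·1.2398 + 0.003118·19.7458 = 0.1875  (Xerox)
  w_5 = 0.101585·0.3933 + 0.003118·13.6418 = 0.0825  (Pfizer)
Σw_i=1.0000  μᵀw=0.0980
σ²=wᵀΣw=λ₁·μ_p+λ₂ = 0.101585·0.098 + 0.003118 = 0.013074 ≈ 0.0131


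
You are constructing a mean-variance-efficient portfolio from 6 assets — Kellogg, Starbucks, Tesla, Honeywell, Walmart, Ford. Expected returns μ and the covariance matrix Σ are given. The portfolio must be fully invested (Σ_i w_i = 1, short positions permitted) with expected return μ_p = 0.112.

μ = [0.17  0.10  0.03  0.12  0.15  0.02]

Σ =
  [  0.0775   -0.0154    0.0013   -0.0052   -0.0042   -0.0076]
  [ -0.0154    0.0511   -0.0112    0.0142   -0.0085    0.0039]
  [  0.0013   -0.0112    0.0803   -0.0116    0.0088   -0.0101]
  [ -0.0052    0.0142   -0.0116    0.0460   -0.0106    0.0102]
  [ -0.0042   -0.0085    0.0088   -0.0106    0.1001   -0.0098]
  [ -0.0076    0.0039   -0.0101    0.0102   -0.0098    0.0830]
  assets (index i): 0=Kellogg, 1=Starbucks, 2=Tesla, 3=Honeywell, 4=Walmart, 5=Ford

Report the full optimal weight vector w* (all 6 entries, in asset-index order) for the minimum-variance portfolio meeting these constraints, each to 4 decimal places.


u=Σ⁻¹μ = [3.0395  2.6224  0.9114  2.7649  2.1020  0.4154]
v=Σ⁻¹𝟙 = [21.3231  25.6327  18.9054  21.3119  15.0517  14.2549]
a=μᵀu=1.461698  b=𝟙ᵀu=11.855643  c=𝟙ᵀv=116.479742  D=ac−b²=29.701971
λ₁=(c·0.112−b)/D = (116.479742·0.112−11.855643)/29.701971 = 0.040068
λ₂=(a−b·0.112)/D = (1.461698−11.855643·0.112)/29.701971 = 0.004507
w* = 0.040068·u + 0.004507·v:
  w_0 = 0.040068·3.0395 + 0.004507·21.3231 = 0.2179  (Kellogg)
  w_1 = 0.040068·2.6224 + 0.004507·25.6327 = 0.2206  (Starbucks)
  w_2 = 0.040068·0.9114 + 0.004507·18.9054 = 0.1217  (Tesla)
  w_3 = 0.040068·2.7649 + 0.004507·21.3119 = 0.2068  (Honeywell)
  w_4 = 0.040068·2.1020 + 0.004507·15.0517 = 0.1521  (Walmart)
  w_5 = 0.040068·0.4154 + 0.004507·14.2549 = 0.0809  (Ford)
Σw_i=1.0000  μᵀw=0.1120
σ²=wᵀΣw=λ₁·μ_p+λ₂ = 0.040068·0.112 + 0.004507 = 0.008995 ≈ 0.0090

0.2179  0.2206  0.1217  0.2068  0.1521  0.0809


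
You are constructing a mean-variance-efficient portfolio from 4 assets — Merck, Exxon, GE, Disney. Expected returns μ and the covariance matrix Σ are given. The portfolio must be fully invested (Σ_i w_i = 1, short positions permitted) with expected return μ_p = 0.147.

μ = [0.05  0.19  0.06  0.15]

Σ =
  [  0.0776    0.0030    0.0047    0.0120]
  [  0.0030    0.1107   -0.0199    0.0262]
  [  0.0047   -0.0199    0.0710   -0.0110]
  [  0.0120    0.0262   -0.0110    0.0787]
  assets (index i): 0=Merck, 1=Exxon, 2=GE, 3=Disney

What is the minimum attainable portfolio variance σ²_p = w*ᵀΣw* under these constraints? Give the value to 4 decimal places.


0.0353

u=Σ⁻¹μ = [0.2513  1.6181  1.5208  1.5415]
v=Σ⁻¹𝟙 = [9.8184  9.4586  17.7181  10.5370]
a=μᵀu=0.642478  b=𝟙ᵀu=4.931691  c=𝟙ᵀv=47.532099  D=ac−b²=6.216746
λ₁=(c·0.147−b)/D = (47.532099·0.147−4.931691)/6.216746 = 0.330644
λ₂=(a−b·0.147)/D = (0.642478−4.931691·0.147)/6.216746 = -0.013268
w* = 0.330644·u + -0.013268·v:
  w_0 = 0.330644·0.2513 + -0.013268·9.8184 = -0.0472  (Merck)
  w_1 = 0.330644·1.6181 + -0.013268·9.4586 = 0.4095  (Exxon)
  w_2 = 0.330644·1.5208 + -0.013268·17.7181 = 0.2678  (GE)
  w_3 = 0.330644·1.5415 + -0.013268·10.5370 = 0.3699  (Disney)
Σw_i=1.0000  μᵀw=0.1470
σ²=wᵀΣw=λ₁·μ_p+λ₂ = 0.330644·0.147 + -0.013268 = 0.035337 ≈ 0.0353


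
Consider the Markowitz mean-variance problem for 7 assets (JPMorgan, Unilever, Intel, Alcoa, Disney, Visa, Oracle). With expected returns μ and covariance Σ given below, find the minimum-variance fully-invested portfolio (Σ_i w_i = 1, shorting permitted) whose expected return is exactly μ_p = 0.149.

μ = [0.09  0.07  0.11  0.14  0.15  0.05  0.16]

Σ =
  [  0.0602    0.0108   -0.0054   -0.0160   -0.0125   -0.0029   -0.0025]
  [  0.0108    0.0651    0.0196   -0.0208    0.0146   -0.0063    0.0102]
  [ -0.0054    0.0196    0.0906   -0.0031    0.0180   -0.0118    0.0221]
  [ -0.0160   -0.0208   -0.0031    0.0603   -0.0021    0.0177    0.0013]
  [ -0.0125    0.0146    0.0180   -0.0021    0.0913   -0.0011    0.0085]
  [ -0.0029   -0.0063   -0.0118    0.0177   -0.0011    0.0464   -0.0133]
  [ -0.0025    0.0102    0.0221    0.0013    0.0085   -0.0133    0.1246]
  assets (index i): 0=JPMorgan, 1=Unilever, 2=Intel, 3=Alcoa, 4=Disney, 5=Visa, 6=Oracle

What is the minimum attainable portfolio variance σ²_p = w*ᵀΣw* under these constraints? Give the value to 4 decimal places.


u=Σ⁻¹μ = [2.6813  0.9549  0.7755  3.2405  1.6898  0.6756  1.0452]
v=Σ⁻¹𝟙 = [24.2653  14.4041  9.1172  22.4972  10.2911  21.0178  7.0230]
a=μᵀu=1.301625  b=𝟙ᵀu=11.062890  c=𝟙ᵀv=108.615599  D=ac−b²=18.989223
λ₁=(c·0.149−b)/D = (108.615599·0.149−11.062890)/18.989223 = 0.269671
λ₂=(a−b·0.149)/D = (1.301625−11.062890·0.149)/18.989223 = -0.018260
w* = 0.269671·u + -0.018260·v:
  w_0 = 0.269671·2.6813 + -0.018260·24.2653 = 0.2800  (JPMorgan)
  w_1 = 0.269671·0.9549 + -0.018260·14.4041 = -0.0055  (Unilever)
  w_2 = 0.269671·0.7755 + -0.018260·9.1172 = 0.0427  (Intel)
  w_3 = 0.269671·3.2405 + -0.018260·22.4972 = 0.4631  (Alcoa)
  w_4 = 0.269671·1.6898 + -0.018260·10.2911 = 0.2678  (Disney)
  w_5 = 0.269671·0.6756 + -0.018260·21.0178 = -0.2016  (Visa)
  w_6 = 0.269671·1.0452 + -0.018260·7.0230 = 0.1536  (Oracle)
Σw_i=1.0000  μᵀw=0.1490
σ²=wᵀΣw=λ₁·μ_p+λ₂ = 0.269671·0.149 + -0.018260 = 0.021921 ≈ 0.0219

0.0219


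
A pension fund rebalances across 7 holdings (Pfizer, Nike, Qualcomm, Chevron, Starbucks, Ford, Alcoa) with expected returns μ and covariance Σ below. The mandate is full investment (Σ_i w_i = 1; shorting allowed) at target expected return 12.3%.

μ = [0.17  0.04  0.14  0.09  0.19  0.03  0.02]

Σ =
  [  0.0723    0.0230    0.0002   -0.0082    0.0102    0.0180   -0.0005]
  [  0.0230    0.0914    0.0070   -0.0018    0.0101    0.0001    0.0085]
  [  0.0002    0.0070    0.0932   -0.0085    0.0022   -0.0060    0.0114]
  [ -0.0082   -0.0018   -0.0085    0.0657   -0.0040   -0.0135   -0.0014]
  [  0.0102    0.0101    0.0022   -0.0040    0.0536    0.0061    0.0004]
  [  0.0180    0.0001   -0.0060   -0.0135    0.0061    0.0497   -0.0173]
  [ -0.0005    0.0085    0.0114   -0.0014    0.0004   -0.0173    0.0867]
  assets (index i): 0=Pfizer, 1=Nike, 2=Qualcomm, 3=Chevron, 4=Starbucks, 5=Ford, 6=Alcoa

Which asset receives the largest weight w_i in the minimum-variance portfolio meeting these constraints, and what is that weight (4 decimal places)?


Starbucks (0.2581)

x=Σ⁻¹μ = [2.2598  -0.5934  1.6505  2.0938  3.2912  0.2004  0.1435]
y=Σ⁻¹𝟙 = [5.2705  6.0939  12.2267  25.0379  14.3188  30.1919  15.7220]
a=μᵀx=1.414145  b=𝟙ᵀx=9.045665  c=𝟙ᵀy=108.861809  D=ac−b²=72.122268
λ₁=(c·0.123−b)/D = (108.861809·0.123−9.045665)/72.122268 = 0.060236
λ₂=(a−b·0.123)/D = (1.414145−9.045665·0.123)/72.122268 = 0.004181
w* = 0.060236·x + 0.004181·y:
  w_0 = 0.060236·2.2598 + 0.004181·5.2705 = 0.1582  (Pfizer)
  w_1 = 0.060236·-0.5934 + 0.004181·6.0939 = -0.0103  (Nike)
  w_2 = 0.060236·1.6505 + 0.004181·12.2267 = 0.1505  (Qualcomm)
  w_3 = 0.060236·2.0938 + 0.004181·25.0379 = 0.2308  (Chevron)
  w_4 = 0.060236·3.2912 + 0.004181·14.3188 = 0.2581  (Starbucks)
  w_5 = 0.060236·0.2004 + 0.004181·30.1919 = 0.1383  (Ford)
  w_6 = 0.060236·0.1435 + 0.004181·15.7220 = 0.0744  (Alcoa)
Σw_i=1.0000  μᵀw=0.1230
σ²=wᵀΣw=λ₁·μ_p+λ₂ = 0.060236·0.123 + 0.004181 = 0.011590 ≈ 0.0116


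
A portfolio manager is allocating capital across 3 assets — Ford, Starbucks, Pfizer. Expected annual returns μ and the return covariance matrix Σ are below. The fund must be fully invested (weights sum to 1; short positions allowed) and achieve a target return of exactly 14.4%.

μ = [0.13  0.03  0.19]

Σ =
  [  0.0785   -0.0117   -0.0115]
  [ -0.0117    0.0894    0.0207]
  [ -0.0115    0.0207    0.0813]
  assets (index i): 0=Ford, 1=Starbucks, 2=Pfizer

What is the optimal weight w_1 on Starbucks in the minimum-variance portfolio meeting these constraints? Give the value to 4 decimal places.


p=Σ⁻¹μ = [2.0401  -0.0057  2.6270]
q=Σ⁻¹𝟙 = [16.0504  10.5335  11.8885]
a=μᵀp=0.764174  b=𝟙ᵀp=4.661382  c=𝟙ᵀq=38.472496  D=ac−b²=7.671217
λ₁=(c·0.144−b)/D = (38.472496·0.144−4.661382)/7.671217 = 0.114540
λ₂=(a−b·0.144)/D = (0.764174−4.661382·0.144)/7.671217 = 0.012115
w* = 0.114540·p + 0.012115·q:
  w_0 = 0.114540·2.0401 + 0.012115·16.0504 = 0.4281  (Ford)
  w_1 = 0.114540·-0.0057 + 0.012115·10.5335 = 0.1270  (Starbucks)
  w_2 = 0.114540·2.6270 + 0.012115·11.8885 = 0.4449  (Pfizer)
Σw_i=1.0000  μᵀw=0.1440
σ²=wᵀΣw=λ₁·μ_p+λ₂ = 0.114540·0.144 + 0.012115 = 0.028609 ≈ 0.0286

0.1270


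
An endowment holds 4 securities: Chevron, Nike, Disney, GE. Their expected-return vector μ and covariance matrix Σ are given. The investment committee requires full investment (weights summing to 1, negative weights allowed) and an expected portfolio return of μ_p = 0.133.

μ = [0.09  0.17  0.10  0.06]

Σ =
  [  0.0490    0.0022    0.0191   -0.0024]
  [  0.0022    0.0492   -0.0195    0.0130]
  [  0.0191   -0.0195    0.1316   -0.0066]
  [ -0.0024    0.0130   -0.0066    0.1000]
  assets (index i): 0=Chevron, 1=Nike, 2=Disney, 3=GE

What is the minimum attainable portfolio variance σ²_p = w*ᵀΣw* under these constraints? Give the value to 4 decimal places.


u=Σ⁻¹μ = [1.2257  3.8028  1.1561  0.2113]
v=Σ⁻¹𝟙 = [16.4803  20.8589  8.7119  8.2588]
a=μᵀu=0.885084  b=𝟙ᵀu=6.395967  c=𝟙ᵀv=54.309976  D=ac−b²=7.160481
λ₁=(c·0.133−b)/D = (54.309976·0.133−6.395967)/7.160481 = 0.115531
λ₂=(a−b·0.133)/D = (0.885084−6.395967·0.133)/7.160481 = 0.004807
w* = 0.115531·u + 0.004807·v:
  w_0 = 0.115531·1.2257 + 0.004807·16.4803 = 0.2208  (Chevron)
  w_1 = 0.115531·3.8028 + 0.004807·20.8589 = 0.5396  (Nike)
  w_2 = 0.115531·1.1561 + 0.004807·8.7119 = 0.1754  (Disney)
  w_3 = 0.115531·0.2113 + 0.004807·8.2588 = 0.0641  (GE)
Σw_i=1.0000  μᵀw=0.1330
σ²=wᵀΣw=λ₁·μ_p+λ₂ = 0.115531·0.133 + 0.004807 = 0.020173 ≈ 0.0202

0.0202
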